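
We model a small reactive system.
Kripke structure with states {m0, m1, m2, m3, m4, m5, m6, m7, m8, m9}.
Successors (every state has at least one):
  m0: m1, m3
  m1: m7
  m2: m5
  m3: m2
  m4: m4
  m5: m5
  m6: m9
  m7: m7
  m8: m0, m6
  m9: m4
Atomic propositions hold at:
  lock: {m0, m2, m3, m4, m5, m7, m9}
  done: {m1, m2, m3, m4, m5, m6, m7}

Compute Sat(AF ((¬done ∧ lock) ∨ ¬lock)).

{m0, m1, m6, m8, m9}

Sat(¬done) = {m0, m8, m9}
Sat(¬done ∧ lock) = {m0, m9}
Sat(¬lock) = {m1, m6, m8}
Sat((¬done ∧ lock) ∨ ¬lock) = {m0, m1, m6, m8, m9}
AF ((¬done ∧ lock) ∨ ¬lock): least fixpoint, start Z0 = {m0, m1, m6, m8, m9}, add states with every successor in Z. Already a fixed point.
Sat(AF ((¬done ∧ lock) ∨ ¬lock)) = {m0, m1, m6, m8, m9}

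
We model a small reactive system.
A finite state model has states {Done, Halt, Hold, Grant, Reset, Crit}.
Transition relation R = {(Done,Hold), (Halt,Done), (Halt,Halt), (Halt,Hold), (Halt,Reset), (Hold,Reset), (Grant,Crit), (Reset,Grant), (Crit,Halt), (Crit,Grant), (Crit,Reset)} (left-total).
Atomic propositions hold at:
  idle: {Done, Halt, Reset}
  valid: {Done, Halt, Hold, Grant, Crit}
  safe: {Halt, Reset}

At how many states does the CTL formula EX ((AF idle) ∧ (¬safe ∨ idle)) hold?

AF idle: least fixpoint, start Z0 = {Done, Halt, Reset}, add states with every successor in Z. Z1 = {Done, Halt, Hold, Reset}; fixed.
Sat(AF idle) = {Done, Halt, Hold, Reset}
Sat(¬safe) = {Done, Hold, Grant, Crit}
Sat(¬safe ∨ idle) = {Done, Halt, Hold, Grant, Reset, Crit}
Sat((AF idle) ∧ (¬safe ∨ idle)) = {Done, Halt, Hold, Reset}
Sat(EX ((AF idle) ∧ (¬safe ∨ idle))) = {s : some successor in {Done, Halt, Hold, Reset}} = {Done, Halt, Hold, Crit}
|Sat(EX ((AF idle) ∧ (¬safe ∨ idle)))| = |{Done, Halt, Hold, Crit}| = 4.

4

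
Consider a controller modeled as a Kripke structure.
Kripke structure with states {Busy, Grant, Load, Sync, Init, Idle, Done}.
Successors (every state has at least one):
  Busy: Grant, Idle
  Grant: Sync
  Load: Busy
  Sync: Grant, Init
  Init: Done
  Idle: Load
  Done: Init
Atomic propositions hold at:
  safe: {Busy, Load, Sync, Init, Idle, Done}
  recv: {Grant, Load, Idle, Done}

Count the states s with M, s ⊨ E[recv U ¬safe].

Sat(¬safe) = {Grant}
E[recv U ¬safe]: least fixpoint, start Z0 = Sat(¬safe) = {Grant}, add states in Sat(recv) with some successor in Z. Already a fixed point.
Sat(E[recv U ¬safe]) = {Grant}
|Sat(E[recv U ¬safe])| = |{Grant}| = 1.

1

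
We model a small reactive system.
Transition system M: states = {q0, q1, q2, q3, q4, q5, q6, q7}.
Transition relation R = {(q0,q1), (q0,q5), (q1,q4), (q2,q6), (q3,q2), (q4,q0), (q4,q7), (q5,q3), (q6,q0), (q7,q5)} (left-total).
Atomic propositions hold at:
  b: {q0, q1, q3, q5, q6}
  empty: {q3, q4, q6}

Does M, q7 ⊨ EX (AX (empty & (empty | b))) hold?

Sat(empty | b) = {q0, q1, q3, q4, q5, q6}
Sat(empty & (empty | b)) = {q3, q4, q6}
Sat(AX (empty & (empty | b))) = {s : every successor in {q3, q4, q6}} = {q1, q2, q5}
Sat(EX (AX (empty & (empty | b)))) = {s : some successor in {q1, q2, q5}} = {q0, q3, q7}
q7 ∈ Sat(EX (AX (empty & (empty | b)))) = {q0, q3, q7}, so the formula holds at q7.

Yes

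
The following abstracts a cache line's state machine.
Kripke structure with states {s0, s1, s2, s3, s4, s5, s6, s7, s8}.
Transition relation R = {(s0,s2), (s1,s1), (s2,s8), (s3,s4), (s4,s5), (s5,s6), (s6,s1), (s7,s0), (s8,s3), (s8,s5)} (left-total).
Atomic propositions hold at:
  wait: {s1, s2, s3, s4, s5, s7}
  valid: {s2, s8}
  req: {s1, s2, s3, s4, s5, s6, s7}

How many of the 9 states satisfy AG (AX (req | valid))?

8

Sat(req | valid) = {s1, s2, s3, s4, s5, s6, s7, s8}
Sat(AX (req | valid)) = {s : every successor in {s1, s2, s3, s4, s5, s6, s7, s8}} = {s0, s1, s2, s3, s4, s5, s6, s8}
AG (AX (req | valid)): greatest fixpoint, start Z0 = {s0, s1, s2, s3, s4, s5, s6, s8}, keep only states in Sat with every successor in Z. Already a fixed point.
Sat(AG (AX (req | valid))) = {s0, s1, s2, s3, s4, s5, s6, s8}
|Sat(AG (AX (req | valid)))| = |{s0, s1, s2, s3, s4, s5, s6, s8}| = 8.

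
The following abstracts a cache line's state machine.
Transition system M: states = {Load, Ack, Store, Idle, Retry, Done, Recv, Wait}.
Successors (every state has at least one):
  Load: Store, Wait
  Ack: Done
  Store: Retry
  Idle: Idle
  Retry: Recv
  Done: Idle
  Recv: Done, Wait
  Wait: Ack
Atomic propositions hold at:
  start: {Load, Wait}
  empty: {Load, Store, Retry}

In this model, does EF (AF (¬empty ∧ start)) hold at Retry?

Sat(¬empty) = {Ack, Idle, Done, Recv, Wait}
Sat(¬empty ∧ start) = {Wait}
AF (¬empty ∧ start): least fixpoint, start Z0 = {Wait}, add states with every successor in Z. Already a fixed point.
Sat(AF (¬empty ∧ start)) = {Wait}
EF (AF (¬empty ∧ start)): least fixpoint, start Z0 = {Wait}, add states with some successor in Z. Z1 = {Load, Recv, Wait}; Z2 = {Load, Retry, Recv, Wait}; Z3 = {Load, Store, Retry, Recv, Wait}; fixed.
Sat(EF (AF (¬empty ∧ start))) = {Load, Store, Retry, Recv, Wait}
Retry ∈ Sat(EF (AF (¬empty ∧ start))) = {Load, Store, Retry, Recv, Wait}, so the formula holds at Retry.

Yes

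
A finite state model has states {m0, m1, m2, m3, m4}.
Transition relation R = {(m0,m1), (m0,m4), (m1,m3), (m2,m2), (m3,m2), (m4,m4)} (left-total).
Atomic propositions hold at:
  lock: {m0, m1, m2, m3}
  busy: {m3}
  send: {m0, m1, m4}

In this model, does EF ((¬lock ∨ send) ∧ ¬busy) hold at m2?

No

Sat(¬lock) = {m4}
Sat(¬lock ∨ send) = {m0, m1, m4}
Sat(¬busy) = {m0, m1, m2, m4}
Sat((¬lock ∨ send) ∧ ¬busy) = {m0, m1, m4}
EF ((¬lock ∨ send) ∧ ¬busy): least fixpoint, start Z0 = {m0, m1, m4}, add states with some successor in Z. Already a fixed point.
Sat(EF ((¬lock ∨ send) ∧ ¬busy)) = {m0, m1, m4}
m2 ∉ Sat(EF ((¬lock ∨ send) ∧ ¬busy)) = {m0, m1, m4}, so the formula does not hold at m2.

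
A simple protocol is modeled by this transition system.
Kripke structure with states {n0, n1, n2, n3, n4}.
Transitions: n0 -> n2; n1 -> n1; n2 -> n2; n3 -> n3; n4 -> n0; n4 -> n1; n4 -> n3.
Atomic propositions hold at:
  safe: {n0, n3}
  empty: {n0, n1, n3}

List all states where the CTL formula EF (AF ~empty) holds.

Sat(~empty) = {n2, n4}
AF ~empty: least fixpoint, start Z0 = {n2, n4}, add states with every successor in Z. Z1 = {n0, n2, n4}; fixed.
Sat(AF ~empty) = {n0, n2, n4}
EF (AF ~empty): least fixpoint, start Z0 = {n0, n2, n4}, add states with some successor in Z. Already a fixed point.
Sat(EF (AF ~empty)) = {n0, n2, n4}

{n0, n2, n4}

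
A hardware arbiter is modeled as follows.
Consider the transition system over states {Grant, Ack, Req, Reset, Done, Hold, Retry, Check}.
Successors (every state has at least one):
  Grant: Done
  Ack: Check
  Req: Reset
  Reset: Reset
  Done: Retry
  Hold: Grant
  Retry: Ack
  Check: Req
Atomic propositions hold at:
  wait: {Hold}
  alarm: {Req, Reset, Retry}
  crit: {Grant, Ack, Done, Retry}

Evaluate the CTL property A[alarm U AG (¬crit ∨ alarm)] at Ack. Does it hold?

Sat(¬crit) = {Req, Reset, Hold, Check}
Sat(¬crit ∨ alarm) = {Req, Reset, Hold, Retry, Check}
AG (¬crit ∨ alarm): greatest fixpoint, start Z0 = {Req, Reset, Hold, Retry, Check}, keep only states in Sat with every successor in Z. Z1 = {Req, Reset, Check}; fixed.
Sat(AG (¬crit ∨ alarm)) = {Req, Reset, Check}
A[alarm U AG (¬crit ∨ alarm)]: least fixpoint, start Z0 = Sat(AG (¬crit ∨ alarm)) = {Req, Reset, Check}, add states in Sat(alarm) with every successor in Z. Already a fixed point.
Sat(A[alarm U AG (¬crit ∨ alarm)]) = {Req, Reset, Check}
Ack ∉ Sat(A[alarm U AG (¬crit ∨ alarm)]) = {Req, Reset, Check}, so the formula does not hold at Ack.

No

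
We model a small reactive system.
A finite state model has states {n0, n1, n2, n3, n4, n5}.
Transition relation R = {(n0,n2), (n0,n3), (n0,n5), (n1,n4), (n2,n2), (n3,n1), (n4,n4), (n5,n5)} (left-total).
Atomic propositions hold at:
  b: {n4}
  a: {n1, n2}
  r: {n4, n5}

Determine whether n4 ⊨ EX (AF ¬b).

Sat(¬b) = {n0, n1, n2, n3, n5}
AF ¬b: least fixpoint, start Z0 = {n0, n1, n2, n3, n5}, add states with every successor in Z. Already a fixed point.
Sat(AF ¬b) = {n0, n1, n2, n3, n5}
Sat(EX (AF ¬b)) = {s : some successor in {n0, n1, n2, n3, n5}} = {n0, n2, n3, n5}
n4 ∉ Sat(EX (AF ¬b)) = {n0, n2, n3, n5}, so the formula does not hold at n4.

No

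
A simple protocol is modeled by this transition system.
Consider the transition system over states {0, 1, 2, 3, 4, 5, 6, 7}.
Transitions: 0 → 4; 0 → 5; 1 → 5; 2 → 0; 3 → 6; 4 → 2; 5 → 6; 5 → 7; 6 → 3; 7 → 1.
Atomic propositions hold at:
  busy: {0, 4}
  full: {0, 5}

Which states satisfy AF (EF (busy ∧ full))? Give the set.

{0, 2, 4}

Sat(busy ∧ full) = {0}
EF (busy ∧ full): least fixpoint, start Z0 = {0}, add states with some successor in Z. Z1 = {0, 2}; Z2 = {0, 2, 4}; fixed.
Sat(EF (busy ∧ full)) = {0, 2, 4}
AF (EF (busy ∧ full)): least fixpoint, start Z0 = {0, 2, 4}, add states with every successor in Z. Already a fixed point.
Sat(AF (EF (busy ∧ full))) = {0, 2, 4}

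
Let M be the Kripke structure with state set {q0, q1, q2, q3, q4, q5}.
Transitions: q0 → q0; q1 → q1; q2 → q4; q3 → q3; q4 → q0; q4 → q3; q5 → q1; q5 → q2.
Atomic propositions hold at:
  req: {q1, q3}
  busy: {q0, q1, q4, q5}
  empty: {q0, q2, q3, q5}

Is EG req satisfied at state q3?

EG req: greatest fixpoint, start Z0 = {q1, q3}, keep only states in Sat with some successor in Z. Already a fixed point.
Sat(EG req) = {q1, q3}
q3 ∈ Sat(EG req) = {q1, q3}, so the formula holds at q3.

Yes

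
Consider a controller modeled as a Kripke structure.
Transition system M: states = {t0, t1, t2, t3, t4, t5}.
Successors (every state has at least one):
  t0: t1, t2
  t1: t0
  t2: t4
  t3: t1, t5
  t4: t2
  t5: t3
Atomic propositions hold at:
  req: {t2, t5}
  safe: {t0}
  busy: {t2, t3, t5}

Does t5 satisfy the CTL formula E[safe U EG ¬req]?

Sat(¬req) = {t0, t1, t3, t4}
EG ¬req: greatest fixpoint, start Z0 = {t0, t1, t3, t4}, keep only states in Sat with some successor in Z. Z1 = {t0, t1, t3}; fixed.
Sat(EG ¬req) = {t0, t1, t3}
E[safe U EG ¬req]: least fixpoint, start Z0 = Sat(EG ¬req) = {t0, t1, t3}, add states in Sat(safe) with some successor in Z. Already a fixed point.
Sat(E[safe U EG ¬req]) = {t0, t1, t3}
t5 ∉ Sat(E[safe U EG ¬req]) = {t0, t1, t3}, so the formula does not hold at t5.

No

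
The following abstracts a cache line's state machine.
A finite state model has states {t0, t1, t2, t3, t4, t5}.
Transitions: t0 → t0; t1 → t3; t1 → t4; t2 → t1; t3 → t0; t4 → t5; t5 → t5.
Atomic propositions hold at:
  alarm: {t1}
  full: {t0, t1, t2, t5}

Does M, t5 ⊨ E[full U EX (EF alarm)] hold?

No

EF alarm: least fixpoint, start Z0 = {t1}, add states with some successor in Z. Z1 = {t1, t2}; fixed.
Sat(EF alarm) = {t1, t2}
Sat(EX (EF alarm)) = {s : some successor in {t1, t2}} = {t2}
E[full U EX (EF alarm)]: least fixpoint, start Z0 = Sat(EX (EF alarm)) = {t2}, add states in Sat(full) with some successor in Z. Already a fixed point.
Sat(E[full U EX (EF alarm)]) = {t2}
t5 ∉ Sat(E[full U EX (EF alarm)]) = {t2}, so the formula does not hold at t5.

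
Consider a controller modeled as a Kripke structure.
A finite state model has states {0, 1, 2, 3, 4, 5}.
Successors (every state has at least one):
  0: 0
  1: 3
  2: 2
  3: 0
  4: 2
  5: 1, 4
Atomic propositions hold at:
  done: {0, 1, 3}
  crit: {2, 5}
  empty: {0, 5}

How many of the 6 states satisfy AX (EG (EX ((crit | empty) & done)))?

Sat(crit | empty) = {0, 2, 5}
Sat((crit | empty) & done) = {0}
Sat(EX ((crit | empty) & done)) = {s : some successor in {0}} = {0, 3}
EG (EX ((crit | empty) & done)): greatest fixpoint, start Z0 = {0, 3}, keep only states in Sat with some successor in Z. Already a fixed point.
Sat(EG (EX ((crit | empty) & done))) = {0, 3}
Sat(AX (EG (EX ((crit | empty) & done)))) = {s : every successor in {0, 3}} = {0, 1, 3}
|Sat(AX (EG (EX ((crit | empty) & done))))| = |{0, 1, 3}| = 3.

3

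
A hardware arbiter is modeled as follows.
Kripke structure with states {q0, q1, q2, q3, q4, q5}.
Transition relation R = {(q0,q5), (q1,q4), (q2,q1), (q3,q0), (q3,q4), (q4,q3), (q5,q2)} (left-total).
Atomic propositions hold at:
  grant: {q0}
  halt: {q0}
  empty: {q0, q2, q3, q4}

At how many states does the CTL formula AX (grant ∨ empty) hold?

4

Sat(grant ∨ empty) = {q0, q2, q3, q4}
Sat(AX (grant ∨ empty)) = {s : every successor in {q0, q2, q3, q4}} = {q1, q3, q4, q5}
|Sat(AX (grant ∨ empty))| = |{q1, q3, q4, q5}| = 4.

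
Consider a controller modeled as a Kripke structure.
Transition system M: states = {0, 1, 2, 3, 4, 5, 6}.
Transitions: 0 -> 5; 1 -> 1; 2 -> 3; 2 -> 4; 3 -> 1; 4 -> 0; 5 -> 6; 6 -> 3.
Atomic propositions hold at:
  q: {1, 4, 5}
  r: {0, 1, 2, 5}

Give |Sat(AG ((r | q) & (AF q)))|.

Sat(r | q) = {0, 1, 2, 4, 5}
AF q: least fixpoint, start Z0 = {1, 4, 5}, add states with every successor in Z. Z1 = {0, 1, 3, 4, 5}; Z2 = {0, 1, 2, 3, 4, 5, 6}; fixed.
Sat(AF q) = {0, 1, 2, 3, 4, 5, 6}
Sat((r | q) & (AF q)) = {0, 1, 2, 4, 5}
AG ((r | q) & (AF q)): greatest fixpoint, start Z0 = {0, 1, 2, 4, 5}, keep only states in Sat with every successor in Z. Z1 = {0, 1, 4}; Z2 = {1, 4}; Z3 = {1}; fixed.
Sat(AG ((r | q) & (AF q))) = {1}
|Sat(AG ((r | q) & (AF q)))| = |{1}| = 1.

1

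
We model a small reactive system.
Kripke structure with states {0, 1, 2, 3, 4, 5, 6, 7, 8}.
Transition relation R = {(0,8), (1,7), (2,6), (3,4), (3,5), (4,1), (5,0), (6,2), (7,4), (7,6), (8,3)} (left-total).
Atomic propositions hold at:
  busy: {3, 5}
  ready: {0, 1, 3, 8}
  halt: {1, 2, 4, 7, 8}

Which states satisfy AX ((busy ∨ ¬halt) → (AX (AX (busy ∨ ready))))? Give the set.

{0, 1, 3, 4, 5, 6, 8}

Sat(¬halt) = {0, 3, 5, 6}
Sat(busy ∨ ¬halt) = {0, 3, 5, 6}
Sat(busy ∨ ready) = {0, 1, 3, 5, 8}
Sat(AX (busy ∨ ready)) = {s : every successor in {0, 1, 3, 5, 8}} = {0, 4, 5, 8}
Sat(AX (AX (busy ∨ ready))) = {s : every successor in {0, 4, 5, 8}} = {0, 3, 5}
Sat((busy ∨ ¬halt) → (AX (AX (busy ∨ ready)))) = {0, 1, 2, 3, 4, 5, 7, 8}
Sat(AX ((busy ∨ ¬halt) → (AX (AX (busy ∨ ready))))) = {s : every successor in {0, 1, 2, 3, 4, 5, 7, 8}} = {0, 1, 3, 4, 5, 6, 8}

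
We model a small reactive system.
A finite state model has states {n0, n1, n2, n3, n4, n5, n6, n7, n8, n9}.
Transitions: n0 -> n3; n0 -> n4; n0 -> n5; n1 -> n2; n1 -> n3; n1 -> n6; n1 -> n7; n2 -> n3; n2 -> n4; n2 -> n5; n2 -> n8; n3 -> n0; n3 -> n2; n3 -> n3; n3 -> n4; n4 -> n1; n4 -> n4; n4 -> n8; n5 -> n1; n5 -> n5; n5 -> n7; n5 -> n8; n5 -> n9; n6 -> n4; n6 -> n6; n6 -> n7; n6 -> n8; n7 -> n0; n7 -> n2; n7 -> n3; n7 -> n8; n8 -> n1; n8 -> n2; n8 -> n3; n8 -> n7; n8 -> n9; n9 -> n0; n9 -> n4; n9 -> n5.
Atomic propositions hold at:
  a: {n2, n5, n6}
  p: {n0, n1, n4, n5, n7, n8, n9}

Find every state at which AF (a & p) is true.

Sat(a & p) = {n5}
AF (a & p): least fixpoint, start Z0 = {n5}, add states with every successor in Z. Already a fixed point.
Sat(AF (a & p)) = {n5}

{n5}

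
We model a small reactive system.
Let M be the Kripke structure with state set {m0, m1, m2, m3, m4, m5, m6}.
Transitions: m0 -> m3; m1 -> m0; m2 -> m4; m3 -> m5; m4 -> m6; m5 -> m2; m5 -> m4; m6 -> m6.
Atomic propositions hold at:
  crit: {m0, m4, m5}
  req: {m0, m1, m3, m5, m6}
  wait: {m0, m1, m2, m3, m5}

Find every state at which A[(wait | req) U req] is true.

{m0, m1, m3, m5, m6}

Sat(wait | req) = {m0, m1, m2, m3, m5, m6}
A[(wait | req) U req]: least fixpoint, start Z0 = Sat(req) = {m0, m1, m3, m5, m6}, add states in Sat(wait | req) with every successor in Z. Already a fixed point.
Sat(A[(wait | req) U req]) = {m0, m1, m3, m5, m6}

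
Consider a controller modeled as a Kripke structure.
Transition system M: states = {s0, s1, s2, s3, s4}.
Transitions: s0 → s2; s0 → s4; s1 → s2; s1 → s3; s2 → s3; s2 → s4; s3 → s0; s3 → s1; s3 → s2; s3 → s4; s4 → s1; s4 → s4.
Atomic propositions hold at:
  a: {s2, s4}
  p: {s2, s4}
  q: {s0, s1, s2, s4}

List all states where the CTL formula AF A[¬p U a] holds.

Sat(¬p) = {s0, s1, s3}
A[¬p U a]: least fixpoint, start Z0 = Sat(a) = {s2, s4}, add states in Sat(¬p) with every successor in Z. Z1 = {s0, s2, s4}; fixed.
Sat(A[¬p U a]) = {s0, s2, s4}
AF A[¬p U a]: least fixpoint, start Z0 = {s0, s2, s4}, add states with every successor in Z. Already a fixed point.
Sat(AF A[¬p U a]) = {s0, s2, s4}

{s0, s2, s4}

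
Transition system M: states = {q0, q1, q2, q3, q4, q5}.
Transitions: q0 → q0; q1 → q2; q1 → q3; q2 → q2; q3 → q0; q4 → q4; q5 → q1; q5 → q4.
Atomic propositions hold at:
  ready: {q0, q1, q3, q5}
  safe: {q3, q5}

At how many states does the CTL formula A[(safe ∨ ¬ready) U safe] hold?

Sat(¬ready) = {q2, q4}
Sat(safe ∨ ¬ready) = {q2, q3, q4, q5}
A[(safe ∨ ¬ready) U safe]: least fixpoint, start Z0 = Sat(safe) = {q3, q5}, add states in Sat(safe ∨ ¬ready) with every successor in Z. Already a fixed point.
Sat(A[(safe ∨ ¬ready) U safe]) = {q3, q5}
|Sat(A[(safe ∨ ¬ready) U safe])| = |{q3, q5}| = 2.

2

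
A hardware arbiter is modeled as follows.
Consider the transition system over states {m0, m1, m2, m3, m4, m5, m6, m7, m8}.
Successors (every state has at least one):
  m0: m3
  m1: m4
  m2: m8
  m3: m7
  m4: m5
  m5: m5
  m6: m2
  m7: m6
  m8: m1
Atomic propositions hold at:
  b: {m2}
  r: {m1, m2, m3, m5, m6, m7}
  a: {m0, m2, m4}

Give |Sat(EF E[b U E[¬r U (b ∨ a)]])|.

8

Sat(¬r) = {m0, m4, m8}
Sat(b ∨ a) = {m0, m2, m4}
E[¬r U (b ∨ a)]: least fixpoint, start Z0 = Sat((b ∨ a)) = {m0, m2, m4}, add states in Sat(¬r) with some successor in Z. Already a fixed point.
Sat(E[¬r U (b ∨ a)]) = {m0, m2, m4}
E[b U E[¬r U (b ∨ a)]]: least fixpoint, start Z0 = Sat(E[¬r U (b ∨ a)]) = {m0, m2, m4}, add states in Sat(b) with some successor in Z. Already a fixed point.
Sat(E[b U E[¬r U (b ∨ a)]]) = {m0, m2, m4}
EF E[b U E[¬r U (b ∨ a)]]: least fixpoint, start Z0 = {m0, m2, m4}, add states with some successor in Z. Z1 = {m0, m1, m2, m4, m6}; Z2 = {m0, m1, m2, m4, m6, m7, m8}; Z3 = {m0, m1, m2, m3, m4, m6, m7, m8}; fixed.
Sat(EF E[b U E[¬r U (b ∨ a)]]) = {m0, m1, m2, m3, m4, m6, m7, m8}
|Sat(EF E[b U E[¬r U (b ∨ a)]])| = |{m0, m1, m2, m3, m4, m6, m7, m8}| = 8.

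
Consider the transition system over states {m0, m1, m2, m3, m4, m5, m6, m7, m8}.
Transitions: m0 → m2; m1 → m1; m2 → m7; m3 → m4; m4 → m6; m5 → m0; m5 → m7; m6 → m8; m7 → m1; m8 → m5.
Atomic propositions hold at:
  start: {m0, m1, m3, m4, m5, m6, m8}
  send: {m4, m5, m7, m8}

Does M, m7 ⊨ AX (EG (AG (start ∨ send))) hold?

Yes

Sat(start ∨ send) = {m0, m1, m3, m4, m5, m6, m7, m8}
AG (start ∨ send): greatest fixpoint, start Z0 = {m0, m1, m3, m4, m5, m6, m7, m8}, keep only states in Sat with every successor in Z. Z1 = {m1, m3, m4, m5, m6, m7, m8}; Z2 = {m1, m3, m4, m6, m7, m8}; Z3 = {m1, m3, m4, m6, m7}; Z4 = {m1, m3, m4, m7}; Z5 = {m1, m3, m7}; Z6 = {m1, m7}; fixed.
Sat(AG (start ∨ send)) = {m1, m7}
EG (AG (start ∨ send)): greatest fixpoint, start Z0 = {m1, m7}, keep only states in Sat with some successor in Z. Already a fixed point.
Sat(EG (AG (start ∨ send))) = {m1, m7}
Sat(AX (EG (AG (start ∨ send)))) = {s : every successor in {m1, m7}} = {m1, m2, m7}
m7 ∈ Sat(AX (EG (AG (start ∨ send)))) = {m1, m2, m7}, so the formula holds at m7.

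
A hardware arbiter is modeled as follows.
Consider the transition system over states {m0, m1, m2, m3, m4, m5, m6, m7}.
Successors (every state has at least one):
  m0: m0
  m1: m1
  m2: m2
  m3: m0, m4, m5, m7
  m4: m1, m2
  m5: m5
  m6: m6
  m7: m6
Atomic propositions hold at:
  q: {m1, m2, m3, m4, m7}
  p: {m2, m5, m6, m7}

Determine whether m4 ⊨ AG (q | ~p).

Yes

Sat(~p) = {m0, m1, m3, m4}
Sat(q | ~p) = {m0, m1, m2, m3, m4, m7}
AG (q | ~p): greatest fixpoint, start Z0 = {m0, m1, m2, m3, m4, m7}, keep only states in Sat with every successor in Z. Z1 = {m0, m1, m2, m4}; fixed.
Sat(AG (q | ~p)) = {m0, m1, m2, m4}
m4 ∈ Sat(AG (q | ~p)) = {m0, m1, m2, m4}, so the formula holds at m4.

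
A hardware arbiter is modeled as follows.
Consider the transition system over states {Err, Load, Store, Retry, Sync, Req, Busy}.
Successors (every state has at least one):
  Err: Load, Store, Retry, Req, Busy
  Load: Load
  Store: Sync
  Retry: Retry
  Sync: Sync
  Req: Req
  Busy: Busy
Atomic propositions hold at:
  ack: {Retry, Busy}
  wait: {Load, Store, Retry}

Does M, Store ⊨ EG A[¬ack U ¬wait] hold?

Sat(¬ack) = {Err, Load, Store, Sync, Req}
Sat(¬wait) = {Err, Sync, Req, Busy}
A[¬ack U ¬wait]: least fixpoint, start Z0 = Sat(¬wait) = {Err, Sync, Req, Busy}, add states in Sat(¬ack) with every successor in Z. Z1 = {Err, Store, Sync, Req, Busy}; fixed.
Sat(A[¬ack U ¬wait]) = {Err, Store, Sync, Req, Busy}
EG A[¬ack U ¬wait]: greatest fixpoint, start Z0 = {Err, Store, Sync, Req, Busy}, keep only states in Sat with some successor in Z. Already a fixed point.
Sat(EG A[¬ack U ¬wait]) = {Err, Store, Sync, Req, Busy}
Store ∈ Sat(EG A[¬ack U ¬wait]) = {Err, Store, Sync, Req, Busy}, so the formula holds at Store.

Yes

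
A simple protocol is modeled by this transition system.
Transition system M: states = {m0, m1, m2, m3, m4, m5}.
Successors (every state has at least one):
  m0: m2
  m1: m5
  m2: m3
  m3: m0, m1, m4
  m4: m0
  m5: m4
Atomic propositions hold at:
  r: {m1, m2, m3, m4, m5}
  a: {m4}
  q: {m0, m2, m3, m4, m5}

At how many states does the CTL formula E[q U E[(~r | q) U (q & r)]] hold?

5

Sat(~r) = {m0}
Sat(~r | q) = {m0, m2, m3, m4, m5}
Sat(q & r) = {m2, m3, m4, m5}
E[(~r | q) U (q & r)]: least fixpoint, start Z0 = Sat((q & r)) = {m2, m3, m4, m5}, add states in Sat(~r | q) with some successor in Z. Z1 = {m0, m2, m3, m4, m5}; fixed.
Sat(E[(~r | q) U (q & r)]) = {m0, m2, m3, m4, m5}
E[q U E[(~r | q) U (q & r)]]: least fixpoint, start Z0 = Sat(E[(~r | q) U (q & r)]) = {m0, m2, m3, m4, m5}, add states in Sat(q) with some successor in Z. Already a fixed point.
Sat(E[q U E[(~r | q) U (q & r)]]) = {m0, m2, m3, m4, m5}
|Sat(E[q U E[(~r | q) U (q & r)]])| = |{m0, m2, m3, m4, m5}| = 5.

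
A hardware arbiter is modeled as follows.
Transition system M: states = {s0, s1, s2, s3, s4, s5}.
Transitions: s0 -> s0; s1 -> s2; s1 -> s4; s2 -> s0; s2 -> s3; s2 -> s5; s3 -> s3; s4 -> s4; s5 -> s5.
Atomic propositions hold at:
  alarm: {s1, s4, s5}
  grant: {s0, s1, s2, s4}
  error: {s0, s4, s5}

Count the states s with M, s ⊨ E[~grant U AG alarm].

2

Sat(~grant) = {s3, s5}
AG alarm: greatest fixpoint, start Z0 = {s1, s4, s5}, keep only states in Sat with every successor in Z. Z1 = {s4, s5}; fixed.
Sat(AG alarm) = {s4, s5}
E[~grant U AG alarm]: least fixpoint, start Z0 = Sat(AG alarm) = {s4, s5}, add states in Sat(~grant) with some successor in Z. Already a fixed point.
Sat(E[~grant U AG alarm]) = {s4, s5}
|Sat(E[~grant U AG alarm])| = |{s4, s5}| = 2.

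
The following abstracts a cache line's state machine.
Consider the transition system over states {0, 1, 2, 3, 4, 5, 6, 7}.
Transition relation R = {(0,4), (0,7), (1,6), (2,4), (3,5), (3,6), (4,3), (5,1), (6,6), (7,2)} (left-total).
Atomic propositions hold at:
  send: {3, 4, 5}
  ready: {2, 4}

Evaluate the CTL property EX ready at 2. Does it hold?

Yes

Sat(EX ready) = {s : some successor in {2, 4}} = {0, 2, 7}
2 ∈ Sat(EX ready) = {0, 2, 7}, so the formula holds at 2.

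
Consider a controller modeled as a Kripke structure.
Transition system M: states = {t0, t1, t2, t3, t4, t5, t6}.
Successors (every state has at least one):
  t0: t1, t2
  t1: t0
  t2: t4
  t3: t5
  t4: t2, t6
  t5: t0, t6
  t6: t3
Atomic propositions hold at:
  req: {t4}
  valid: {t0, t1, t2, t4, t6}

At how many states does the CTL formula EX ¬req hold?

6

Sat(¬req) = {t0, t1, t2, t3, t5, t6}
Sat(EX ¬req) = {s : some successor in {t0, t1, t2, t3, t5, t6}} = {t0, t1, t3, t4, t5, t6}
|Sat(EX ¬req)| = |{t0, t1, t3, t4, t5, t6}| = 6.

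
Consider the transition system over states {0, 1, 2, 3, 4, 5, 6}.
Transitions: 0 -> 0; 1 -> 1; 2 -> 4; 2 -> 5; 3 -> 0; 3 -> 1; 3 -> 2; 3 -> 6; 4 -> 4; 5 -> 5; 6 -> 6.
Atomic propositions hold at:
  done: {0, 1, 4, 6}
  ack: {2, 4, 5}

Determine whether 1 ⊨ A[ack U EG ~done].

Sat(~done) = {2, 3, 5}
EG ~done: greatest fixpoint, start Z0 = {2, 3, 5}, keep only states in Sat with some successor in Z. Already a fixed point.
Sat(EG ~done) = {2, 3, 5}
A[ack U EG ~done]: least fixpoint, start Z0 = Sat(EG ~done) = {2, 3, 5}, add states in Sat(ack) with every successor in Z. Already a fixed point.
Sat(A[ack U EG ~done]) = {2, 3, 5}
1 ∉ Sat(A[ack U EG ~done]) = {2, 3, 5}, so the formula does not hold at 1.

No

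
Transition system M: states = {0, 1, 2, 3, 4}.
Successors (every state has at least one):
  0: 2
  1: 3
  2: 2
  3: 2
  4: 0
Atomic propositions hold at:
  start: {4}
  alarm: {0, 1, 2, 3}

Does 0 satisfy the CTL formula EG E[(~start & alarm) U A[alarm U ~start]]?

Yes

Sat(~start) = {0, 1, 2, 3}
Sat(~start & alarm) = {0, 1, 2, 3}
A[alarm U ~start]: least fixpoint, start Z0 = Sat(~start) = {0, 1, 2, 3}, add states in Sat(alarm) with every successor in Z. Already a fixed point.
Sat(A[alarm U ~start]) = {0, 1, 2, 3}
E[(~start & alarm) U A[alarm U ~start]]: least fixpoint, start Z0 = Sat(A[alarm U ~start]) = {0, 1, 2, 3}, add states in Sat(~start & alarm) with some successor in Z. Already a fixed point.
Sat(E[(~start & alarm) U A[alarm U ~start]]) = {0, 1, 2, 3}
EG E[(~start & alarm) U A[alarm U ~start]]: greatest fixpoint, start Z0 = {0, 1, 2, 3}, keep only states in Sat with some successor in Z. Already a fixed point.
Sat(EG E[(~start & alarm) U A[alarm U ~start]]) = {0, 1, 2, 3}
0 ∈ Sat(EG E[(~start & alarm) U A[alarm U ~start]]) = {0, 1, 2, 3}, so the formula holds at 0.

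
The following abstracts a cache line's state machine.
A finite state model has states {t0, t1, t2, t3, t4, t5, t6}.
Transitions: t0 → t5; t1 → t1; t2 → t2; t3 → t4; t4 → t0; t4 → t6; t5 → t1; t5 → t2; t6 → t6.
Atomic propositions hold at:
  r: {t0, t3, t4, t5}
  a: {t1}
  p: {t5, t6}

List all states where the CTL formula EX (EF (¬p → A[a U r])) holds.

{t0, t3, t4, t6}

Sat(¬p) = {t0, t1, t2, t3, t4}
A[a U r]: least fixpoint, start Z0 = Sat(r) = {t0, t3, t4, t5}, add states in Sat(a) with every successor in Z. Already a fixed point.
Sat(A[a U r]) = {t0, t3, t4, t5}
Sat(¬p → A[a U r]) = {t0, t3, t4, t5, t6}
EF (¬p → A[a U r]): least fixpoint, start Z0 = {t0, t3, t4, t5, t6}, add states with some successor in Z. Already a fixed point.
Sat(EF (¬p → A[a U r])) = {t0, t3, t4, t5, t6}
Sat(EX (EF (¬p → A[a U r]))) = {s : some successor in {t0, t3, t4, t5, t6}} = {t0, t3, t4, t6}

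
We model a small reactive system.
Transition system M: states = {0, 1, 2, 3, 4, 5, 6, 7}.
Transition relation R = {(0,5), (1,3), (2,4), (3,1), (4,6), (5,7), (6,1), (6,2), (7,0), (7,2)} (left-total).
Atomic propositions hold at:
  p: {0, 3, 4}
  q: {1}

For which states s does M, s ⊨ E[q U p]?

E[q U p]: least fixpoint, start Z0 = Sat(p) = {0, 3, 4}, add states in Sat(q) with some successor in Z. Z1 = {0, 1, 3, 4}; fixed.
Sat(E[q U p]) = {0, 1, 3, 4}

{0, 1, 3, 4}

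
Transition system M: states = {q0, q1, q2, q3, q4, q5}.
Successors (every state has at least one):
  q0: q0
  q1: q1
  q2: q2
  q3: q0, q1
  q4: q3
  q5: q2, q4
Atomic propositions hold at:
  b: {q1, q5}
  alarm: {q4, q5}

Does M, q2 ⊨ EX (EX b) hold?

Sat(EX b) = {s : some successor in {q1, q5}} = {q1, q3}
Sat(EX (EX b)) = {s : some successor in {q1, q3}} = {q1, q3, q4}
q2 ∉ Sat(EX (EX b)) = {q1, q3, q4}, so the formula does not hold at q2.

No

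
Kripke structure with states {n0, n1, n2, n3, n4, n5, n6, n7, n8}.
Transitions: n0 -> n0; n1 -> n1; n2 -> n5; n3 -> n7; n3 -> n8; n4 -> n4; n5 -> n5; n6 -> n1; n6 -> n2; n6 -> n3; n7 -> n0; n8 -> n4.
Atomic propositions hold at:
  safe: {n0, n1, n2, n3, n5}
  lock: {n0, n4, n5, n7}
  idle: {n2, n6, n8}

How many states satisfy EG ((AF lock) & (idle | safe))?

AF lock: least fixpoint, start Z0 = {n0, n4, n5, n7}, add states with every successor in Z. Z1 = {n0, n2, n4, n5, n7, n8}; Z2 = {n0, n2, n3, n4, n5, n7, n8}; fixed.
Sat(AF lock) = {n0, n2, n3, n4, n5, n7, n8}
Sat(idle | safe) = {n0, n1, n2, n3, n5, n6, n8}
Sat((AF lock) & (idle | safe)) = {n0, n2, n3, n5, n8}
EG ((AF lock) & (idle | safe)): greatest fixpoint, start Z0 = {n0, n2, n3, n5, n8}, keep only states in Sat with some successor in Z. Z1 = {n0, n2, n3, n5}; Z2 = {n0, n2, n5}; fixed.
Sat(EG ((AF lock) & (idle | safe))) = {n0, n2, n5}
|Sat(EG ((AF lock) & (idle | safe)))| = |{n0, n2, n5}| = 3.

3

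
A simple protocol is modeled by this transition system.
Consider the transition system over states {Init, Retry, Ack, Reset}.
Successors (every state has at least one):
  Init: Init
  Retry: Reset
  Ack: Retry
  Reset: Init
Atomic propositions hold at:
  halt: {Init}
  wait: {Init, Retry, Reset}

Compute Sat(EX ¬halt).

Sat(¬halt) = {Retry, Ack, Reset}
Sat(EX ¬halt) = {s : some successor in {Retry, Ack, Reset}} = {Retry, Ack}

{Retry, Ack}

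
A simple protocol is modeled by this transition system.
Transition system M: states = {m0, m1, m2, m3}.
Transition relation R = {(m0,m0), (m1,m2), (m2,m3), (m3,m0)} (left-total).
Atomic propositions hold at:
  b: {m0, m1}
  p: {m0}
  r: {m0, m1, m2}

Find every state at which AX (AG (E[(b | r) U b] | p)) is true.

{m0, m3}

Sat(b | r) = {m0, m1, m2}
E[(b | r) U b]: least fixpoint, start Z0 = Sat(b) = {m0, m1}, add states in Sat(b | r) with some successor in Z. Already a fixed point.
Sat(E[(b | r) U b]) = {m0, m1}
Sat(E[(b | r) U b] | p) = {m0, m1}
AG (E[(b | r) U b] | p): greatest fixpoint, start Z0 = {m0, m1}, keep only states in Sat with every successor in Z. Z1 = {m0}; fixed.
Sat(AG (E[(b | r) U b] | p)) = {m0}
Sat(AX (AG (E[(b | r) U b] | p))) = {s : every successor in {m0}} = {m0, m3}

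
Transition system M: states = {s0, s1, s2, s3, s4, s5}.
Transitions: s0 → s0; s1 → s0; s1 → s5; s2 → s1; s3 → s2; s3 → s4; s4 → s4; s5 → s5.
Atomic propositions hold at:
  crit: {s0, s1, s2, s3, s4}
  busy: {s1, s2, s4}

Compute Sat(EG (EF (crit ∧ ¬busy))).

Sat(¬busy) = {s0, s3, s5}
Sat(crit ∧ ¬busy) = {s0, s3}
EF (crit ∧ ¬busy): least fixpoint, start Z0 = {s0, s3}, add states with some successor in Z. Z1 = {s0, s1, s3}; Z2 = {s0, s1, s2, s3}; fixed.
Sat(EF (crit ∧ ¬busy)) = {s0, s1, s2, s3}
EG (EF (crit ∧ ¬busy)): greatest fixpoint, start Z0 = {s0, s1, s2, s3}, keep only states in Sat with some successor in Z. Already a fixed point.
Sat(EG (EF (crit ∧ ¬busy))) = {s0, s1, s2, s3}

{s0, s1, s2, s3}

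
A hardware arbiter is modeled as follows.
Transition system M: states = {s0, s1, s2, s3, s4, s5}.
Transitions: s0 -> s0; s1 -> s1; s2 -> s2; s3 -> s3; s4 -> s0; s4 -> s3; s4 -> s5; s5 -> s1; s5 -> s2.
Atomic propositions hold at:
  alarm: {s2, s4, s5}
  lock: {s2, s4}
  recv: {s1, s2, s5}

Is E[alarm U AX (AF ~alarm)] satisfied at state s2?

No

Sat(~alarm) = {s0, s1, s3}
AF ~alarm: least fixpoint, start Z0 = {s0, s1, s3}, add states with every successor in Z. Already a fixed point.
Sat(AF ~alarm) = {s0, s1, s3}
Sat(AX (AF ~alarm)) = {s : every successor in {s0, s1, s3}} = {s0, s1, s3}
E[alarm U AX (AF ~alarm)]: least fixpoint, start Z0 = Sat(AX (AF ~alarm)) = {s0, s1, s3}, add states in Sat(alarm) with some successor in Z. Z1 = {s0, s1, s3, s4, s5}; fixed.
Sat(E[alarm U AX (AF ~alarm)]) = {s0, s1, s3, s4, s5}
s2 ∉ Sat(E[alarm U AX (AF ~alarm)]) = {s0, s1, s3, s4, s5}, so the formula does not hold at s2.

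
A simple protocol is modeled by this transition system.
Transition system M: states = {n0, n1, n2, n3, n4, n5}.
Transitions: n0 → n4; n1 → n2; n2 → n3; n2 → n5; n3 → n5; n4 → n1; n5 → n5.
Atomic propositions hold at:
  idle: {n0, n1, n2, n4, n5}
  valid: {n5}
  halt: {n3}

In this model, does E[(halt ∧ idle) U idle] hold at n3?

No

Sat(halt ∧ idle) = ∅
E[(halt ∧ idle) U idle]: least fixpoint, start Z0 = Sat(idle) = {n0, n1, n2, n4, n5}, add states in Sat(halt ∧ idle) with some successor in Z. Already a fixed point.
Sat(E[(halt ∧ idle) U idle]) = {n0, n1, n2, n4, n5}
n3 ∉ Sat(E[(halt ∧ idle) U idle]) = {n0, n1, n2, n4, n5}, so the formula does not hold at n3.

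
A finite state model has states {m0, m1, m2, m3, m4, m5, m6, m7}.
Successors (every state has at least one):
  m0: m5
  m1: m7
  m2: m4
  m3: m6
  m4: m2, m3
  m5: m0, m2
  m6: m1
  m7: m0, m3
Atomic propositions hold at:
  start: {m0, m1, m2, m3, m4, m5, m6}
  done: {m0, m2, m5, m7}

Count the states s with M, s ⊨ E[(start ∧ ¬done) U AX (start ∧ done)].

Sat(¬done) = {m1, m3, m4, m6}
Sat(start ∧ ¬done) = {m1, m3, m4, m6}
Sat(start ∧ done) = {m0, m2, m5}
Sat(AX (start ∧ done)) = {s : every successor in {m0, m2, m5}} = {m0, m5}
E[(start ∧ ¬done) U AX (start ∧ done)]: least fixpoint, start Z0 = Sat(AX (start ∧ done)) = {m0, m5}, add states in Sat(start ∧ ¬done) with some successor in Z. Already a fixed point.
Sat(E[(start ∧ ¬done) U AX (start ∧ done)]) = {m0, m5}
|Sat(E[(start ∧ ¬done) U AX (start ∧ done)])| = |{m0, m5}| = 2.

2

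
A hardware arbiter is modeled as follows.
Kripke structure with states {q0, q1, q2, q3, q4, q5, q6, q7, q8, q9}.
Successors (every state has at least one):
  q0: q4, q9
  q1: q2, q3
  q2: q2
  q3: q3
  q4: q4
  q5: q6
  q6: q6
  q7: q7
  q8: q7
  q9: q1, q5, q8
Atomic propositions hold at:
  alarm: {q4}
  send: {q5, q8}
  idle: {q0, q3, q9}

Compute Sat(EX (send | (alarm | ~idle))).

{q0, q1, q2, q4, q5, q6, q7, q8, q9}

Sat(~idle) = {q1, q2, q4, q5, q6, q7, q8}
Sat(alarm | ~idle) = {q1, q2, q4, q5, q6, q7, q8}
Sat(send | (alarm | ~idle)) = {q1, q2, q4, q5, q6, q7, q8}
Sat(EX (send | (alarm | ~idle))) = {s : some successor in {q1, q2, q4, q5, q6, q7, q8}} = {q0, q1, q2, q4, q5, q6, q7, q8, q9}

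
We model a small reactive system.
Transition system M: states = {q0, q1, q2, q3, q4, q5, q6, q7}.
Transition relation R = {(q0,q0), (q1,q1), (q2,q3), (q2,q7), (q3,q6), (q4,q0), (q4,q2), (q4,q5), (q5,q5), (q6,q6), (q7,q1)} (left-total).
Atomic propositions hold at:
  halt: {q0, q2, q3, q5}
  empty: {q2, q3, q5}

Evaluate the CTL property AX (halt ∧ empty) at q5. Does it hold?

Yes

Sat(halt ∧ empty) = {q2, q3, q5}
Sat(AX (halt ∧ empty)) = {s : every successor in {q2, q3, q5}} = {q5}
q5 ∈ Sat(AX (halt ∧ empty)) = {q5}, so the formula holds at q5.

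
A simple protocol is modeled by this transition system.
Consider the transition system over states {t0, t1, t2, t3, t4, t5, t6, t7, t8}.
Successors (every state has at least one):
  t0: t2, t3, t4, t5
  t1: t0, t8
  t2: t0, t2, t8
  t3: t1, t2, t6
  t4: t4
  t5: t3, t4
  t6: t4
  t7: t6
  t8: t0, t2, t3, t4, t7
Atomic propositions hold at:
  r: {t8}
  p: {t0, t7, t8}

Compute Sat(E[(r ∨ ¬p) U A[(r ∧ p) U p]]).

Sat(¬p) = {t1, t2, t3, t4, t5, t6}
Sat(r ∨ ¬p) = {t1, t2, t3, t4, t5, t6, t8}
Sat(r ∧ p) = {t8}
A[(r ∧ p) U p]: least fixpoint, start Z0 = Sat(p) = {t0, t7, t8}, add states in Sat(r ∧ p) with every successor in Z. Already a fixed point.
Sat(A[(r ∧ p) U p]) = {t0, t7, t8}
E[(r ∨ ¬p) U A[(r ∧ p) U p]]: least fixpoint, start Z0 = Sat(A[(r ∧ p) U p]) = {t0, t7, t8}, add states in Sat(r ∨ ¬p) with some successor in Z. Z1 = {t0, t1, t2, t7, t8}; Z2 = {t0, t1, t2, t3, t7, t8}; Z3 = {t0, t1, t2, t3, t5, t7, t8}; fixed.
Sat(E[(r ∨ ¬p) U A[(r ∧ p) U p]]) = {t0, t1, t2, t3, t5, t7, t8}

{t0, t1, t2, t3, t5, t7, t8}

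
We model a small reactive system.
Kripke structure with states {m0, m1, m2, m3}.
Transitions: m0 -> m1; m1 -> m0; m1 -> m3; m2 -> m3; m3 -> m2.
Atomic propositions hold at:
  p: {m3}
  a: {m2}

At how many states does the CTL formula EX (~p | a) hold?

Sat(~p) = {m0, m1, m2}
Sat(~p | a) = {m0, m1, m2}
Sat(EX (~p | a)) = {s : some successor in {m0, m1, m2}} = {m0, m1, m3}
|Sat(EX (~p | a))| = |{m0, m1, m3}| = 3.

3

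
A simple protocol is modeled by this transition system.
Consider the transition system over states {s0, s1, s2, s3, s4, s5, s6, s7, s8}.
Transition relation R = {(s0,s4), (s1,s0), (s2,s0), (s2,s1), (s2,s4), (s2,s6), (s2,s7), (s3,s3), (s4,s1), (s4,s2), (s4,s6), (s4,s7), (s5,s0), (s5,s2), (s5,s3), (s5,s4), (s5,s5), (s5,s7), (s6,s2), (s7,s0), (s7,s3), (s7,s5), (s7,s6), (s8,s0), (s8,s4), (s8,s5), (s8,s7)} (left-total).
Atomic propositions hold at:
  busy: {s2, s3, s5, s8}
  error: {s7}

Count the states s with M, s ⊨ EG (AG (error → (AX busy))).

Sat(AX busy) = {s : every successor in {s2, s3, s5, s8}} = {s3, s6}
Sat(error → (AX busy)) = {s0, s1, s2, s3, s4, s5, s6, s8}
AG (error → (AX busy)): greatest fixpoint, start Z0 = {s0, s1, s2, s3, s4, s5, s6, s8}, keep only states in Sat with every successor in Z. Z1 = {s0, s1, s3, s6}; Z2 = {s1, s3}; Z3 = {s3}; fixed.
Sat(AG (error → (AX busy))) = {s3}
EG (AG (error → (AX busy))): greatest fixpoint, start Z0 = {s3}, keep only states in Sat with some successor in Z. Already a fixed point.
Sat(EG (AG (error → (AX busy)))) = {s3}
|Sat(EG (AG (error → (AX busy))))| = |{s3}| = 1.

1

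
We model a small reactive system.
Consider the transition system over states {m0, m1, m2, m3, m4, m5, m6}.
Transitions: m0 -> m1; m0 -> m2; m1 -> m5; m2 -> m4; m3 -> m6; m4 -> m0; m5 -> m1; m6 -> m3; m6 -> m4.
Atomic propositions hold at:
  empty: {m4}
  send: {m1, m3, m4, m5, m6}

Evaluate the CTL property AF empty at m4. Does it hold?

AF empty: least fixpoint, start Z0 = {m4}, add states with every successor in Z. Z1 = {m2, m4}; fixed.
Sat(AF empty) = {m2, m4}
m4 ∈ Sat(AF empty) = {m2, m4}, so the formula holds at m4.

Yes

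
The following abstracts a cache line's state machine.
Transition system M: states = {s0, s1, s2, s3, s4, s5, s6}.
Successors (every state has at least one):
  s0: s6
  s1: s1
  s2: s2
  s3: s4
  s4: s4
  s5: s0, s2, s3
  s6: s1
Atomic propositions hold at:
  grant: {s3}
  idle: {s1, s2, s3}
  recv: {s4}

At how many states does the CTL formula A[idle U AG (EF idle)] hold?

4

EF idle: least fixpoint, start Z0 = {s1, s2, s3}, add states with some successor in Z. Z1 = {s1, s2, s3, s5, s6}; Z2 = {s0, s1, s2, s3, s5, s6}; fixed.
Sat(EF idle) = {s0, s1, s2, s3, s5, s6}
AG (EF idle): greatest fixpoint, start Z0 = {s0, s1, s2, s3, s5, s6}, keep only states in Sat with every successor in Z. Z1 = {s0, s1, s2, s5, s6}; Z2 = {s0, s1, s2, s6}; fixed.
Sat(AG (EF idle)) = {s0, s1, s2, s6}
A[idle U AG (EF idle)]: least fixpoint, start Z0 = Sat(AG (EF idle)) = {s0, s1, s2, s6}, add states in Sat(idle) with every successor in Z. Already a fixed point.
Sat(A[idle U AG (EF idle)]) = {s0, s1, s2, s6}
|Sat(A[idle U AG (EF idle)])| = |{s0, s1, s2, s6}| = 4.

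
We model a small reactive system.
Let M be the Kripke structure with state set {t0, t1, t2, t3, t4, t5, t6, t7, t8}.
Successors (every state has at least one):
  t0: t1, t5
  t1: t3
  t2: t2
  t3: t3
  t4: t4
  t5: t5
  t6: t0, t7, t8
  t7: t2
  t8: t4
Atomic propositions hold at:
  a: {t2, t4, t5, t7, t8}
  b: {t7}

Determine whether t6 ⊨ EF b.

EF b: least fixpoint, start Z0 = {t7}, add states with some successor in Z. Z1 = {t6, t7}; fixed.
Sat(EF b) = {t6, t7}
t6 ∈ Sat(EF b) = {t6, t7}, so the formula holds at t6.

Yes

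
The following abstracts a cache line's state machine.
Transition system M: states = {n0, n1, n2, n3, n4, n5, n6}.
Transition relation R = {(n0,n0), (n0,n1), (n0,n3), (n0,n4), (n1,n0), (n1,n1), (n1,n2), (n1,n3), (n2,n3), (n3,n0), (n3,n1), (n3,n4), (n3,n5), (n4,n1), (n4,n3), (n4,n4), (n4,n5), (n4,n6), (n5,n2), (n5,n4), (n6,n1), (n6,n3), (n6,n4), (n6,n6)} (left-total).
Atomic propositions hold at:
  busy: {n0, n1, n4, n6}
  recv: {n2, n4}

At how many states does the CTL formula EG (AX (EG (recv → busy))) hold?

Sat(recv → busy) = {n0, n1, n3, n4, n5, n6}
EG (recv → busy): greatest fixpoint, start Z0 = {n0, n1, n3, n4, n5, n6}, keep only states in Sat with some successor in Z. Already a fixed point.
Sat(EG (recv → busy)) = {n0, n1, n3, n4, n5, n6}
Sat(AX (EG (recv → busy))) = {s : every successor in {n0, n1, n3, n4, n5, n6}} = {n0, n2, n3, n4, n6}
EG (AX (EG (recv → busy))): greatest fixpoint, start Z0 = {n0, n2, n3, n4, n6}, keep only states in Sat with some successor in Z. Already a fixed point.
Sat(EG (AX (EG (recv → busy)))) = {n0, n2, n3, n4, n6}
|Sat(EG (AX (EG (recv → busy))))| = |{n0, n2, n3, n4, n6}| = 5.

5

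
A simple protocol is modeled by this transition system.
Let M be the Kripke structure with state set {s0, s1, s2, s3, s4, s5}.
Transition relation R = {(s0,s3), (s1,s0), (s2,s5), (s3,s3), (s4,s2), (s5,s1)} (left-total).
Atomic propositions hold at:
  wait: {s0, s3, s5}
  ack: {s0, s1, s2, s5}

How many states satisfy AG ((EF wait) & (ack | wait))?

5

EF wait: least fixpoint, start Z0 = {s0, s3, s5}, add states with some successor in Z. Z1 = {s0, s1, s2, s3, s5}; Z2 = {s0, s1, s2, s3, s4, s5}; fixed.
Sat(EF wait) = {s0, s1, s2, s3, s4, s5}
Sat(ack | wait) = {s0, s1, s2, s3, s5}
Sat((EF wait) & (ack | wait)) = {s0, s1, s2, s3, s5}
AG ((EF wait) & (ack | wait)): greatest fixpoint, start Z0 = {s0, s1, s2, s3, s5}, keep only states in Sat with every successor in Z. Already a fixed point.
Sat(AG ((EF wait) & (ack | wait))) = {s0, s1, s2, s3, s5}
|Sat(AG ((EF wait) & (ack | wait)))| = |{s0, s1, s2, s3, s5}| = 5.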